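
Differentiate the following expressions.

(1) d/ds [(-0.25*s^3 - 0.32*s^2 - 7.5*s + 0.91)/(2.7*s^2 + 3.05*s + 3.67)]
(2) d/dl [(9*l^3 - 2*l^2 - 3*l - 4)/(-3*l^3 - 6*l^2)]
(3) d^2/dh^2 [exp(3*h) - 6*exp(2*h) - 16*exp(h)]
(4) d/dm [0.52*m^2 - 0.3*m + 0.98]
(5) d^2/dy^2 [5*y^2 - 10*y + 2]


(1) = (-0.675*s^4 - 1.525*s^3 + 16.5215*s^2 - 7.2628*s - 30.3005)/(7.29*s^4 + 16.47*s^3 + 29.1205*s^2 + 22.387*s + 13.4689)
(2) = 2*(-10*l^3 - 3*l^2 - 9*l - 8)/(3*l^3*(l^2 + 4*l + 4))
(3) = (9*exp(2*h) - 24*exp(h) - 16)*exp(h)
(4) = 1.04*m - 0.3
(5) = 10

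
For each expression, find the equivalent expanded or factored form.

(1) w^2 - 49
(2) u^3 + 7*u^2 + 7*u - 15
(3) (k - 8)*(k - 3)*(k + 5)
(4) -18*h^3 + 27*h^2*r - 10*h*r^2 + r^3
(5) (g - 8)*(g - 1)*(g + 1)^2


(1) = (w - 7)*(w + 7)
(2) = (u - 1)*(u + 3)*(u + 5)
(3) = k^3 - 6*k^2 - 31*k + 120
(4) = (-6*h + r)*(-3*h + r)*(-h + r)
(5) = g^4 - 7*g^3 - 9*g^2 + 7*g + 8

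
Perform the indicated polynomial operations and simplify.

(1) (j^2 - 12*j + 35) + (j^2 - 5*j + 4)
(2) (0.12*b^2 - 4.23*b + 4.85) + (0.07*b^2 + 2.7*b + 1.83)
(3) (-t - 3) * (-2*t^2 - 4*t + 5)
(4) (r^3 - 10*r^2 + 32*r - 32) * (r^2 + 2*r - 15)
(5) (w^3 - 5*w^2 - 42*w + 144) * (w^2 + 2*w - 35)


(1) = 2*j^2 - 17*j + 39
(2) = 0.19*b^2 - 1.53*b + 6.68
(3) = 2*t^3 + 10*t^2 + 7*t - 15
(4) = r^5 - 8*r^4 - 3*r^3 + 182*r^2 - 544*r + 480
(5) = w^5 - 3*w^4 - 87*w^3 + 235*w^2 + 1758*w - 5040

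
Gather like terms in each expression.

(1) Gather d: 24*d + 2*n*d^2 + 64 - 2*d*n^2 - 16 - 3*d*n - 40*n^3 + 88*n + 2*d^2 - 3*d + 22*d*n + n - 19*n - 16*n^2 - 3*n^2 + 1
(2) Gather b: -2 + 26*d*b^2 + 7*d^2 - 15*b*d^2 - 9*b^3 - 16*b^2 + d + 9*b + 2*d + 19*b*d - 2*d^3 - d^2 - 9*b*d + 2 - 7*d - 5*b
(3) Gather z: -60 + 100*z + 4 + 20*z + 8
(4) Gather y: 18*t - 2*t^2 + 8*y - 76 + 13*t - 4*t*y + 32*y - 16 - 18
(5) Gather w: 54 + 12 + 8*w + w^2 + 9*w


(1) = d^2*(2*n + 2) + d*(-2*n^2 + 19*n + 21) - 40*n^3 - 19*n^2 + 70*n + 49
(2) = -9*b^3 + b^2*(26*d - 16) + b*(-15*d^2 + 10*d + 4) - 2*d^3 + 6*d^2 - 4*d
(3) = 120*z - 48
(4) = -2*t^2 + 31*t + y*(40 - 4*t) - 110
(5) = w^2 + 17*w + 66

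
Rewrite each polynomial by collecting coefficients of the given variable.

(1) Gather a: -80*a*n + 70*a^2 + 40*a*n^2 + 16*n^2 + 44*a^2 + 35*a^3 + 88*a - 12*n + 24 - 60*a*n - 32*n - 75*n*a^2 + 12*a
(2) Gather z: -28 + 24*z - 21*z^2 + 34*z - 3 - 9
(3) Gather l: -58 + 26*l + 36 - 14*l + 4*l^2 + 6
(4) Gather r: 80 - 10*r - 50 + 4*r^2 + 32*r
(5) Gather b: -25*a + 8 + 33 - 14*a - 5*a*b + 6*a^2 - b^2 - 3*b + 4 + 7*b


(1) = 35*a^3 + a^2*(114 - 75*n) + a*(40*n^2 - 140*n + 100) + 16*n^2 - 44*n + 24
(2) = -21*z^2 + 58*z - 40
(3) = 4*l^2 + 12*l - 16
(4) = 4*r^2 + 22*r + 30
(5) = 6*a^2 - 39*a - b^2 + b*(4 - 5*a) + 45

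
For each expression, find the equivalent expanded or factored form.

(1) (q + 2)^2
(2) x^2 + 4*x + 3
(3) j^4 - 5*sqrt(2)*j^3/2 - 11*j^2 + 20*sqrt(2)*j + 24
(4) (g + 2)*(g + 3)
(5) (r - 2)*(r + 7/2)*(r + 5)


(1) = q^2 + 4*q + 4
(2) = (x + 1)*(x + 3)
(3) = (j - 3*sqrt(2))*(j - 2*sqrt(2))*(j + sqrt(2)/2)*(j + 2*sqrt(2))
(4) = g^2 + 5*g + 6
(5) = r^3 + 13*r^2/2 + r/2 - 35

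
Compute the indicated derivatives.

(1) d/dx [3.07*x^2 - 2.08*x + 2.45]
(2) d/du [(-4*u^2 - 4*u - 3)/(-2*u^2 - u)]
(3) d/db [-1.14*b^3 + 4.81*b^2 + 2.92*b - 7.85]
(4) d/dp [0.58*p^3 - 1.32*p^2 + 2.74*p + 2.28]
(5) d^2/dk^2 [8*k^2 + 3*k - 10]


(1) = 6.14*x - 2.08
(2) = (-4*u^2 - 12*u - 3)/(u^2*(4*u^2 + 4*u + 1))
(3) = -3.42*b^2 + 9.62*b + 2.92
(4) = 1.74*p^2 - 2.64*p + 2.74
(5) = 16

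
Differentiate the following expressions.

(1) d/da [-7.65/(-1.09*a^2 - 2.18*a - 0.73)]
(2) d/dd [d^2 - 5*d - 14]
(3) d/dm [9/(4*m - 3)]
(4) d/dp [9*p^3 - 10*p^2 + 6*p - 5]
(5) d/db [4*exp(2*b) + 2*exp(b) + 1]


(1) = 16.677*(-a - 1)/(1.09*a^2 + 2.18*a + 0.73)^2
(2) = 2*d - 5
(3) = -36/(4*m - 3)^2
(4) = 27*p^2 - 20*p + 6
(5) = (8*exp(b) + 2)*exp(b)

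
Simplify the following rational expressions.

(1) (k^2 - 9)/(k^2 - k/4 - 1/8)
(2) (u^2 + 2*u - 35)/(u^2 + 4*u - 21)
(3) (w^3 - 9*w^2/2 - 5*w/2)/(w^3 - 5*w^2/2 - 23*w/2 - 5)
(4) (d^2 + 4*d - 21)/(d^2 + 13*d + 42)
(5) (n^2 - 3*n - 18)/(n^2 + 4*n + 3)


(1) = (8*k^2 - 72)/(8*k^2 - 2*k - 1)
(2) = (u - 5)/(u - 3)
(3) = w/(w + 2)
(4) = (d - 3)/(d + 6)
(5) = (n - 6)/(n + 1)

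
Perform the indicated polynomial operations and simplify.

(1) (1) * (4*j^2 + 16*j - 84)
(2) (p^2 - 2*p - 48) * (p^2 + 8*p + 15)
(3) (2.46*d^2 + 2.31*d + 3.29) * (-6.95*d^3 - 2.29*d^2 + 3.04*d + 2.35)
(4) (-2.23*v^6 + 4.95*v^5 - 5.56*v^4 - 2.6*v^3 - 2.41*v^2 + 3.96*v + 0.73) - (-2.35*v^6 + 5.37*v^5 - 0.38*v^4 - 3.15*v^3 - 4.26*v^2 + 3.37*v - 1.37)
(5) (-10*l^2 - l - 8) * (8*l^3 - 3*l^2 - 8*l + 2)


(1) = 4*j^2 + 16*j - 84
(2) = p^4 + 6*p^3 - 49*p^2 - 414*p - 720
(3) = -17.097*d^5 - 21.6879*d^4 - 20.677*d^3 + 5.2693*d^2 + 15.4301*d + 7.7315
(4) = 0.12*v^6 - 0.42*v^5 - 5.18*v^4 + 0.55*v^3 + 1.85*v^2 + 0.59*v + 2.1
(5) = -80*l^5 + 22*l^4 + 19*l^3 + 12*l^2 + 62*l - 16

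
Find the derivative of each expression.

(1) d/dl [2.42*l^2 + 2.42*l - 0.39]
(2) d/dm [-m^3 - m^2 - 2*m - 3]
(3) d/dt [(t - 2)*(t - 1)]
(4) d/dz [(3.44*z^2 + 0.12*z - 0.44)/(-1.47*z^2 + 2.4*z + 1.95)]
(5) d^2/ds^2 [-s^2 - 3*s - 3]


(1) = 4.84*l + 2.42
(2) = -3*m^2 - 2*m - 2
(3) = 2*t - 3
(4) = (8.4324*z^2 + 12.1224*z + 1.29)/(2.1609*z^4 - 7.056*z^3 + 0.027*z^2 + 9.36*z + 3.8025)
(5) = -2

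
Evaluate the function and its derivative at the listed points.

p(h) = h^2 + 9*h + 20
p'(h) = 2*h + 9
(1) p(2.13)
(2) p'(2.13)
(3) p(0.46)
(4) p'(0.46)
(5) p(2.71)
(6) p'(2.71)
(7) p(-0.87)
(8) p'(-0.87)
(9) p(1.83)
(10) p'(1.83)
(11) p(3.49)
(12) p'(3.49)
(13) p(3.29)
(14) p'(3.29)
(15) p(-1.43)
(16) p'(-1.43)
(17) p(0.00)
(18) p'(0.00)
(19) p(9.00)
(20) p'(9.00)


(1) = 43.71
(2) = 13.26
(3) = 24.35
(4) = 9.92
(5) = 51.73
(6) = 14.42
(7) = 12.93
(8) = 7.26
(9) = 39.82
(10) = 12.66
(11) = 63.59
(12) = 15.98
(13) = 60.43
(14) = 15.58
(15) = 9.17
(16) = 6.14
(17) = 20.00
(18) = 9.00
(19) = 182.00
(20) = 27.00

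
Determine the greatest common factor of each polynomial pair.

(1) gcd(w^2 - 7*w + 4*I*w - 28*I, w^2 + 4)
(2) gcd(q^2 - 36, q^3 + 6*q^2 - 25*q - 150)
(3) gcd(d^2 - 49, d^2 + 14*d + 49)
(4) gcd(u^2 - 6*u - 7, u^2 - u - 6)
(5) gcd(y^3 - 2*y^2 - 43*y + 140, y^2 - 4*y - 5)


(1) = 1
(2) = q + 6
(3) = gcd((d - 7)*(d + 7), (d + 7)^2) = d + 7
(4) = gcd((u - 7)*(u + 1), (u - 3)*(u + 2)) = 1
(5) = gcd((y - 5)*(y - 4)*(y + 7), (y - 5)*(y + 1)) = y - 5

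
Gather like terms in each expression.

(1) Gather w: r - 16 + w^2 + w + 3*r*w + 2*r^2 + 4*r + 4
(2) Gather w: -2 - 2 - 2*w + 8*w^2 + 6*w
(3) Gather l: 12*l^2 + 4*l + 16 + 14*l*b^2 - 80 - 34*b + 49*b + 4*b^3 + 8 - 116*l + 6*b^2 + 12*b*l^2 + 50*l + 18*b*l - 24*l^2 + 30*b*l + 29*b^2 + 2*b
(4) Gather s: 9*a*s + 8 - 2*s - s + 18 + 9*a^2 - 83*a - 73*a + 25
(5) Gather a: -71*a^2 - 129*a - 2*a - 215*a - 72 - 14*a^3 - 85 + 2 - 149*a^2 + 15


(1) = 2*r^2 + 5*r + w^2 + w*(3*r + 1) - 12
(2) = 8*w^2 + 4*w - 4
(3) = 4*b^3 + 35*b^2 + 17*b + l^2*(12*b - 12) + l*(14*b^2 + 48*b - 62) - 56
(4) = 9*a^2 - 156*a + s*(9*a - 3) + 51
(5) = -14*a^3 - 220*a^2 - 346*a - 140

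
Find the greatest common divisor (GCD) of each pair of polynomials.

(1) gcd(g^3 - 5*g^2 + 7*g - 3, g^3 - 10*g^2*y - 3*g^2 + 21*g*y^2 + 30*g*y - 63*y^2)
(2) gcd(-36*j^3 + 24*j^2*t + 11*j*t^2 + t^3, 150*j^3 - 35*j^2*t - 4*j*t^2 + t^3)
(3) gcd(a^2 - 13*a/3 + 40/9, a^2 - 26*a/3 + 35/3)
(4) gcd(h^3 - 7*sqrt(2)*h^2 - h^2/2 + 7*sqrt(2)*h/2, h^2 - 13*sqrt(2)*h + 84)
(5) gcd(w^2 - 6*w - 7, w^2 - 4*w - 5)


(1) = g - 3
(2) = 6*j + t
(3) = gcd((a - 8/3)*(a - 5/3), (a - 7)*(a - 5/3)) = a - 5/3
(4) = h - 7*sqrt(2)
(5) = w + 1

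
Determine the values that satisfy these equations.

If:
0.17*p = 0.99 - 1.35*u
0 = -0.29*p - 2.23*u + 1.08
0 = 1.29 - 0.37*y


Then:
p = -60.46
u = 8.35
y = 3.49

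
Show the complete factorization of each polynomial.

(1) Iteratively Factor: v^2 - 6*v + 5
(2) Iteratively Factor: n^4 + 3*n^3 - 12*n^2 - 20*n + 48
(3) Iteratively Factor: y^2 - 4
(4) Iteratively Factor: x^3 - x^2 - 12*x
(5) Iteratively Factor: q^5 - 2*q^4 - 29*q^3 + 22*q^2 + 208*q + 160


(1) = (v - 1)*(v - 5)
(2) = (n - 2)*(n^3 + 5*n^2 - 2*n - 24) = (n - 2)^2*(n^2 + 7*n + 12) = (n - 2)^2*(n + 4)*(n + 3)
(3) = (y - 2)*(y + 2)
(4) = (x - 4)*(x^2 + 3*x) = x*(x - 4)*(x + 3)
(5) = (q - 5)*(q^4 + 3*q^3 - 14*q^2 - 48*q - 32) = (q - 5)*(q + 4)*(q^3 - q^2 - 10*q - 8) = (q - 5)*(q - 4)*(q + 4)*(q^2 + 3*q + 2) = (q - 5)*(q - 4)*(q + 1)*(q + 4)*(q + 2)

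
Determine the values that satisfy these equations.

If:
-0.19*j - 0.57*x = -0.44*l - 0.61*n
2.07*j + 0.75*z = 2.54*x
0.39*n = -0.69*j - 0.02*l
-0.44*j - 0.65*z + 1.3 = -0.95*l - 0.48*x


Then:
j = 0.0294056289764191*z - 0.326548890453095
l = 0.536529754659377*z - 1.38520184932291
n = 0.648776336920753 - 0.0795396899664532*z
x = 0.319240020465035*z - 0.266124489463743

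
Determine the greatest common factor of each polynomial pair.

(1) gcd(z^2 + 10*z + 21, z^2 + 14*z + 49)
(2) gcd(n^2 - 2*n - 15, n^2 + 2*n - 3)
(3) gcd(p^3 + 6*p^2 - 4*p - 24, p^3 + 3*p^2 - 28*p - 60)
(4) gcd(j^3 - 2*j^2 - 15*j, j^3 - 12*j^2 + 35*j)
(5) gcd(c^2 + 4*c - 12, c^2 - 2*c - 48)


(1) = gcd((z + 3)*(z + 7), (z + 7)^2) = z + 7
(2) = n + 3
(3) = p^2 + 8*p + 12
(4) = gcd(j*(j - 5)*(j + 3), j*(j - 7)*(j - 5)) = j^2 - 5*j
(5) = c + 6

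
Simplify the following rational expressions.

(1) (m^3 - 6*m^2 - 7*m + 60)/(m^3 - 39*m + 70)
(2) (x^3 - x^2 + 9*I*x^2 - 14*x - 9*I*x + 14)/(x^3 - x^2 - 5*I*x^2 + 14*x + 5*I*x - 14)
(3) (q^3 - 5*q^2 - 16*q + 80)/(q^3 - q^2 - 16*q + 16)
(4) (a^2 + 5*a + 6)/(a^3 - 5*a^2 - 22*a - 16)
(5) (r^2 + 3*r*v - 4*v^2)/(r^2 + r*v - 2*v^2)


(1) = (m^2 - m - 12)/(m^2 + 5*m - 14)
(2) = (x + 7*I)/(x - 7*I)
(3) = (q - 5)/(q - 1)
(4) = (a + 3)/(a^2 - 7*a - 8)
(5) = (r + 4*v)/(r + 2*v)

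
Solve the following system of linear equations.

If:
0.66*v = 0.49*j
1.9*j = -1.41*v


Then:
j = 0.00
v = 0.00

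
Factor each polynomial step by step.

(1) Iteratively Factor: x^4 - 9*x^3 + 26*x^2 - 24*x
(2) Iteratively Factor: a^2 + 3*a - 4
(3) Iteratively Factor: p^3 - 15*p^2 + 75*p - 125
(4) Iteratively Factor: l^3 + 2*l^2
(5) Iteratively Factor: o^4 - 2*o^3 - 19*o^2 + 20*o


(1) = (x - 3)*(x^3 - 6*x^2 + 8*x) = (x - 4)*(x - 3)*(x^2 - 2*x) = (x - 4)*(x - 3)*(x - 2)*(x)
(2) = (a + 4)*(a - 1)
(3) = (p - 5)*(p^2 - 10*p + 25) = (p - 5)^2*(p - 5)
(4) = (l + 2)*(l^2) = l*(l + 2)*(l)
(5) = (o + 4)*(o^3 - 6*o^2 + 5*o) = (o - 5)*(o + 4)*(o^2 - o) = o*(o - 5)*(o + 4)*(o - 1)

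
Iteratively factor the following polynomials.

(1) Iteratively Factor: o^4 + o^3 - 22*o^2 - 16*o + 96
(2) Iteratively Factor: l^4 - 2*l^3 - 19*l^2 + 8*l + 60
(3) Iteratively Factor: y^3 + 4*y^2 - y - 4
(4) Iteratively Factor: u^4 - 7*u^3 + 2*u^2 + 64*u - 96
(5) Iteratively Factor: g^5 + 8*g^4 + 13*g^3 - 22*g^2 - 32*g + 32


(1) = (o - 2)*(o^3 + 3*o^2 - 16*o - 48) = (o - 2)*(o + 3)*(o^2 - 16) = (o - 2)*(o + 3)*(o + 4)*(o - 4)
(2) = (l - 5)*(l^3 + 3*l^2 - 4*l - 12) = (l - 5)*(l + 3)*(l^2 - 4) = (l - 5)*(l + 2)*(l + 3)*(l - 2)
(3) = (y - 1)*(y^2 + 5*y + 4) = (y - 1)*(y + 1)*(y + 4)
(4) = (u - 4)*(u^3 - 3*u^2 - 10*u + 24) = (u - 4)*(u - 2)*(u^2 - u - 12) = (u - 4)^2*(u - 2)*(u + 3)
(5) = (g - 1)*(g^4 + 9*g^3 + 22*g^2 - 32) = (g - 1)*(g + 2)*(g^3 + 7*g^2 + 8*g - 16) = (g - 1)*(g + 2)*(g + 4)*(g^2 + 3*g - 4) = (g - 1)*(g + 2)*(g + 4)^2*(g - 1)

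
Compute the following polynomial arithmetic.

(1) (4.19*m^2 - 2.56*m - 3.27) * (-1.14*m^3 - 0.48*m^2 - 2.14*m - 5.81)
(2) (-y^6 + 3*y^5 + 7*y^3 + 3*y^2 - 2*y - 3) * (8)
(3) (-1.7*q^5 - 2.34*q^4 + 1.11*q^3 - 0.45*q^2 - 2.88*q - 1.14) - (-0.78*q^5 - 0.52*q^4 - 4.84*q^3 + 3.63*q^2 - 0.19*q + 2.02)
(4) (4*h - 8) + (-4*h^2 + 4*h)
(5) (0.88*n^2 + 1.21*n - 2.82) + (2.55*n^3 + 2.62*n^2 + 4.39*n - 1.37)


(1) = -4.7766*m^5 + 0.9072*m^4 - 4.01*m^3 - 17.2959*m^2 + 21.8714*m + 18.9987
(2) = -8*y^6 + 24*y^5 + 56*y^3 + 24*y^2 - 16*y - 24
(3) = -0.92*q^5 - 1.82*q^4 + 5.95*q^3 - 4.08*q^2 - 2.69*q - 3.16
(4) = -4*h^2 + 8*h - 8
(5) = 2.55*n^3 + 3.5*n^2 + 5.6*n - 4.19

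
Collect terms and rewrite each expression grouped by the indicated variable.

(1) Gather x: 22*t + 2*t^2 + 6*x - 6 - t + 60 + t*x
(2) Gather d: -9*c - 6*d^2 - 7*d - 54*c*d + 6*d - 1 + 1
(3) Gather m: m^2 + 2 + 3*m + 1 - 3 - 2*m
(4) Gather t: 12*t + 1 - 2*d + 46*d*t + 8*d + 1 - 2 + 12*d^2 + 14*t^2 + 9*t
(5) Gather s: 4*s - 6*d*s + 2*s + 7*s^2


(1) = 2*t^2 + 21*t + x*(t + 6) + 54
(2) = -9*c - 6*d^2 + d*(-54*c - 1)
(3) = m^2 + m
(4) = 12*d^2 + 6*d + 14*t^2 + t*(46*d + 21)
(5) = 7*s^2 + s*(6 - 6*d)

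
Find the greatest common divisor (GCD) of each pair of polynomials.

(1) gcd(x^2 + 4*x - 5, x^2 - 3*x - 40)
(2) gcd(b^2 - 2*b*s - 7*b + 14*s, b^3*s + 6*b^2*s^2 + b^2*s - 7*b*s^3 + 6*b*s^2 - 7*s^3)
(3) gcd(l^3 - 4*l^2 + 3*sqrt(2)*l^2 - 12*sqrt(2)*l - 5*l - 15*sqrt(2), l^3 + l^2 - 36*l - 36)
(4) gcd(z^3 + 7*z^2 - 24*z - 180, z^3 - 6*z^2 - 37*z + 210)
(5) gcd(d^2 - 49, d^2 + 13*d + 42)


(1) = x + 5
(2) = gcd((b - 7)*(b - 2*s), (b - s)*(b + 7*s)*(b*s + s)) = 1
(3) = l + 1
(4) = gcd((z - 5)*(z + 6)^2, (z - 7)*(z - 5)*(z + 6)) = z^2 + z - 30
(5) = gcd((d - 7)*(d + 7), (d + 6)*(d + 7)) = d + 7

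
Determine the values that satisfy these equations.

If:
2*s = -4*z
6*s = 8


Then:
s = 4/3
z = -2/3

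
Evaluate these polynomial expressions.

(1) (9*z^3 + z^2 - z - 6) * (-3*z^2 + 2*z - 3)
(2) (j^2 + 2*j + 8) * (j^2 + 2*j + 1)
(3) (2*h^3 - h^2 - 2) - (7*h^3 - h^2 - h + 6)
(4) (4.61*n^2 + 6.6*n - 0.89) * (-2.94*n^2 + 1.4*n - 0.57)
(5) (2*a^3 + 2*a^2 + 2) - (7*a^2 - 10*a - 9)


(1) = -27*z^5 + 15*z^4 - 22*z^3 + 13*z^2 - 9*z + 18
(2) = j^4 + 4*j^3 + 13*j^2 + 18*j + 8
(3) = -5*h^3 + h - 8
(4) = -13.5534*n^4 - 12.95*n^3 + 9.2289*n^2 - 5.008*n + 0.5073
(5) = 2*a^3 - 5*a^2 + 10*a + 11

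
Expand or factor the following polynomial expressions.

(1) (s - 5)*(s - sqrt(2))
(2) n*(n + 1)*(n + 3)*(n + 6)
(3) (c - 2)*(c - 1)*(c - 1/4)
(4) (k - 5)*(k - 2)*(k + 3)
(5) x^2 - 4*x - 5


(1) = s^2 - 5*s - sqrt(2)*s + 5*sqrt(2)
(2) = n^4 + 10*n^3 + 27*n^2 + 18*n
(3) = c^3 - 13*c^2/4 + 11*c/4 - 1/2
(4) = k^3 - 4*k^2 - 11*k + 30
(5) = (x - 5)*(x + 1)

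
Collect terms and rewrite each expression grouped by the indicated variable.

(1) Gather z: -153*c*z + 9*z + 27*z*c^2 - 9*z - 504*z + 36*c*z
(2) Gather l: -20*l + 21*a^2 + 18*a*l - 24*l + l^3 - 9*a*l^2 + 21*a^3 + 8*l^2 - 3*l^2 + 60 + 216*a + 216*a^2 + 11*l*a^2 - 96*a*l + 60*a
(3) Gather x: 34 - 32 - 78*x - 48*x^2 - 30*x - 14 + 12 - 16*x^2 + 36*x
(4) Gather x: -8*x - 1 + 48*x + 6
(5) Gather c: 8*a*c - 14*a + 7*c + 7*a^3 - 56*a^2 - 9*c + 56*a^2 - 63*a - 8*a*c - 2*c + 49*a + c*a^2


(1) = z*(27*c^2 - 117*c - 504)
(2) = 21*a^3 + 237*a^2 + 276*a + l^3 + l^2*(5 - 9*a) + l*(11*a^2 - 78*a - 44) + 60
(3) = -64*x^2 - 72*x
(4) = 40*x + 5
(5) = 7*a^3 - 28*a + c*(a^2 - 4)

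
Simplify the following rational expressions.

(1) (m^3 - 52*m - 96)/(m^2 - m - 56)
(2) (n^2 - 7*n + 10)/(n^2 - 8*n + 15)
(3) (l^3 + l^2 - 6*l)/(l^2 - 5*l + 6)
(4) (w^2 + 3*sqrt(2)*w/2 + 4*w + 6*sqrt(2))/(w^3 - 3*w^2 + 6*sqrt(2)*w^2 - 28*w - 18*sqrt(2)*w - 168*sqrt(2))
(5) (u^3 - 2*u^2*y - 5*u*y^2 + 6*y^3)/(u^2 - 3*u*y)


(1) = (m^2 + 8*m + 12)/(m + 7)
(2) = (n - 2)/(n - 3)
(3) = (l^2 + 3*l)/(l - 3)
(4) = (2*w + 3*sqrt(2))/(2*w^2 + w*(-14 + 12*sqrt(2)) - 84*sqrt(2))
(5) = (u^2 + u*y - 2*y^2)/u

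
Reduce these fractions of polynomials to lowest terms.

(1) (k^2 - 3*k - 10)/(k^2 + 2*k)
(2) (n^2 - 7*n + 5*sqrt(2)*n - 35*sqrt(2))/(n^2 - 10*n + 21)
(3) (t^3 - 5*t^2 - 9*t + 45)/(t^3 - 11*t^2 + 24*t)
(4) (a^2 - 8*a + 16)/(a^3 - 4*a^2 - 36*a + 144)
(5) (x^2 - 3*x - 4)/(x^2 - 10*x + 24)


(1) = (k - 5)/k
(2) = (n + 5*sqrt(2))/(n - 3)
(3) = (t^2 - 2*t - 15)/(t^2 - 8*t)
(4) = (a - 4)/(a^2 - 36)
(5) = (x + 1)/(x - 6)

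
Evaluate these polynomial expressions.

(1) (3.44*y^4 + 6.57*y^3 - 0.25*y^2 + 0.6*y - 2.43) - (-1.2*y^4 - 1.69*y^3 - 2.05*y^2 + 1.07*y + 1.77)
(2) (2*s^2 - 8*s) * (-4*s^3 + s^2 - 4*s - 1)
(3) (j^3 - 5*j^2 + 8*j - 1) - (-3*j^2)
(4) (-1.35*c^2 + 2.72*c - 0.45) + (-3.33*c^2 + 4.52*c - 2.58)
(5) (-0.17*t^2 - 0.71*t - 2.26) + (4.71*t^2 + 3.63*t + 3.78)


(1) = 4.64*y^4 + 8.26*y^3 + 1.8*y^2 - 0.47*y - 4.2
(2) = -8*s^5 + 34*s^4 - 16*s^3 + 30*s^2 + 8*s
(3) = j^3 - 2*j^2 + 8*j - 1
(4) = -4.68*c^2 + 7.24*c - 3.03
(5) = 4.54*t^2 + 2.92*t + 1.52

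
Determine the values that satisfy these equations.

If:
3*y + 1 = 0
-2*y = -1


Then:
No Solution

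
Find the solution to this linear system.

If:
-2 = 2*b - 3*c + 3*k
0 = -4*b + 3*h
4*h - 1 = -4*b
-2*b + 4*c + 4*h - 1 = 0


Then:
b = 3/28
c = 9/56
h = 1/7
k = -97/168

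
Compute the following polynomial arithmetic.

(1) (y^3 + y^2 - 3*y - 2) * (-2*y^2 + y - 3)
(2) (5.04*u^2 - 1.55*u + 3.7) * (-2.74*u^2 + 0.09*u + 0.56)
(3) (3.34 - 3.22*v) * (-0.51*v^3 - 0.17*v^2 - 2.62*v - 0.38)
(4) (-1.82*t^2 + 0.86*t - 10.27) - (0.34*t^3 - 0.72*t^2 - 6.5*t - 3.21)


(1) = -2*y^5 - y^4 + 4*y^3 - 2*y^2 + 7*y + 6
(2) = -13.8096*u^4 + 4.7006*u^3 - 7.4551*u^2 - 0.535*u + 2.072
(3) = 1.6422*v^4 - 1.156*v^3 + 7.8686*v^2 - 7.5272*v - 1.2692
(4) = -0.34*t^3 - 1.1*t^2 + 7.36*t - 7.06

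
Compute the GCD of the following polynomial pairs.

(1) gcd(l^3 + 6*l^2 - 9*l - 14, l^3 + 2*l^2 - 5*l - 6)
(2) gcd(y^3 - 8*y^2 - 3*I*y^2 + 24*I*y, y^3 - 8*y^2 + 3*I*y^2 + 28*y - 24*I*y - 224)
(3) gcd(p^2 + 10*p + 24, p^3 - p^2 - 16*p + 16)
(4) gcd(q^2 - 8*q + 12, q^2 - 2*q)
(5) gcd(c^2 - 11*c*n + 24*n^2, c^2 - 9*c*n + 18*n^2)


(1) = l^2 - l - 2
(2) = gcd(y*(y - 8)*(y - 3*I), (y - 8)*(y - 4*I)*(y + 7*I)) = y - 8
(3) = p + 4
(4) = q - 2
(5) = c - 3*n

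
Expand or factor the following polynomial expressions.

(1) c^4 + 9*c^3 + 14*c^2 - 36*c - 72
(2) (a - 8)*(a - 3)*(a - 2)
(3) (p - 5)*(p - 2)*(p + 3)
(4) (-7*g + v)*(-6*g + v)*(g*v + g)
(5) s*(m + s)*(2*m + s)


(1) = (c - 2)*(c + 2)*(c + 3)*(c + 6)
(2) = a^3 - 13*a^2 + 46*a - 48
(3) = p^3 - 4*p^2 - 11*p + 30
(4) = 42*g^3*v + 42*g^3 - 13*g^2*v^2 - 13*g^2*v + g*v^3 + g*v^2
(5) = 2*m^2*s + 3*m*s^2 + s^3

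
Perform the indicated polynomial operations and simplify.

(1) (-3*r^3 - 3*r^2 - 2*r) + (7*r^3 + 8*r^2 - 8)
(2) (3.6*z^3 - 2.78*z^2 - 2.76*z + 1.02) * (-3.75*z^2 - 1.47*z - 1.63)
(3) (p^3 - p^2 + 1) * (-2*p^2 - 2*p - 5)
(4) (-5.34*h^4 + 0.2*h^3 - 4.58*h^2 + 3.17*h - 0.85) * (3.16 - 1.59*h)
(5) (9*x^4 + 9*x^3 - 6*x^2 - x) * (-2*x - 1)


(1) = 4*r^3 + 5*r^2 - 2*r - 8
(2) = -13.5*z^5 + 5.133*z^4 + 8.5686*z^3 + 4.7636*z^2 + 2.9994*z - 1.6626
(3) = -2*p^5 - 3*p^3 + 3*p^2 - 2*p - 5
(4) = 8.4906*h^5 - 17.1924*h^4 + 7.9142*h^3 - 19.5131*h^2 + 11.3687*h - 2.686
(5) = -18*x^5 - 27*x^4 + 3*x^3 + 8*x^2 + x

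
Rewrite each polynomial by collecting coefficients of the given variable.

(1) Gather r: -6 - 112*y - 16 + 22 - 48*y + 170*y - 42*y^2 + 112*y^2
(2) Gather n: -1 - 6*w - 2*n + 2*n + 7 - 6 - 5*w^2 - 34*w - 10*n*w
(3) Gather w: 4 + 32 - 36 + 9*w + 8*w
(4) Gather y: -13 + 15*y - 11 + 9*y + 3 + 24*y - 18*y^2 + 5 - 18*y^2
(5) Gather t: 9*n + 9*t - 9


(1) = 70*y^2 + 10*y
(2) = -10*n*w - 5*w^2 - 40*w
(3) = 17*w
(4) = -36*y^2 + 48*y - 16
(5) = 9*n + 9*t - 9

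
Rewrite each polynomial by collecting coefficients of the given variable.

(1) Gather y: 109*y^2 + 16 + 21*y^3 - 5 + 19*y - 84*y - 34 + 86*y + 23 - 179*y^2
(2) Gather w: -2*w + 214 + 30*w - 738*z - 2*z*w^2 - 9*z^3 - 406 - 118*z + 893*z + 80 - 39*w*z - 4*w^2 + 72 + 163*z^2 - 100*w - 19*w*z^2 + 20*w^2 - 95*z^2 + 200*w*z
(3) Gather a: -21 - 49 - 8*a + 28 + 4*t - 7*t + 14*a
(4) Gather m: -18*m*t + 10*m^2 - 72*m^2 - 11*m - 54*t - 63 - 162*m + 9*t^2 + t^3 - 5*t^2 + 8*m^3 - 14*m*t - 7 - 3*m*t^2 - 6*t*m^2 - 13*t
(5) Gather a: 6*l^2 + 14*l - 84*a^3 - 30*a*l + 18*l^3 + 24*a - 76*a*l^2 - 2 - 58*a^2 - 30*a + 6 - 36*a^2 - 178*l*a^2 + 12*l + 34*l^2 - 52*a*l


(1) = 21*y^3 - 70*y^2 + 21*y
(2) = w^2*(16 - 2*z) + w*(-19*z^2 + 161*z - 72) - 9*z^3 + 68*z^2 + 37*z - 40
(3) = 6*a - 3*t - 42
(4) = 8*m^3 + m^2*(-6*t - 62) + m*(-3*t^2 - 32*t - 173) + t^3 + 4*t^2 - 67*t - 70
(5) = -84*a^3 + a^2*(-178*l - 94) + a*(-76*l^2 - 82*l - 6) + 18*l^3 + 40*l^2 + 26*l + 4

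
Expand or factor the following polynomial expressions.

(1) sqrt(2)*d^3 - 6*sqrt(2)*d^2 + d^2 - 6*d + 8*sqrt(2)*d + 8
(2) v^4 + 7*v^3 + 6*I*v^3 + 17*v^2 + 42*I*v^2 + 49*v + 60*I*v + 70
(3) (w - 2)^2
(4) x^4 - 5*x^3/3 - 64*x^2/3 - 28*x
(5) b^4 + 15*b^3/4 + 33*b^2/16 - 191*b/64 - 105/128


(1) = (d - 4)*(d - 2)*(sqrt(2)*d + 1)
(2) = (v + 2)*(v + 5)*(v - I)*(v + 7*I)
(3) = w^2 - 4*w + 4
(4) = x*(x - 6)*(x + 2)*(x + 7/3)
(5) = (b - 3/4)*(b + 1/4)*(b + 7/4)*(b + 5/2)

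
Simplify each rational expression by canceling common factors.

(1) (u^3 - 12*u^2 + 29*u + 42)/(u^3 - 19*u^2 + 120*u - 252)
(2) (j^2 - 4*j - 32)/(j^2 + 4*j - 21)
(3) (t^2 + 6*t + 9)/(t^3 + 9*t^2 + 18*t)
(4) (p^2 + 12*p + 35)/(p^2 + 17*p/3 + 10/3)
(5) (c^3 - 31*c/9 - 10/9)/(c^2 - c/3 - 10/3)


(1) = (u + 1)/(u - 6)
(2) = (j^2 - 4*j - 32)/(j^2 + 4*j - 21)
(3) = (t + 3)/(t^2 + 6*t)
(4) = (3*p + 21)/(3*p + 2)
(5) = c + 1/3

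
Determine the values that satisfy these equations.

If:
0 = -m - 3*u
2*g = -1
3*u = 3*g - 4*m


Then:
g = -1/2
m = -1/2
u = 1/6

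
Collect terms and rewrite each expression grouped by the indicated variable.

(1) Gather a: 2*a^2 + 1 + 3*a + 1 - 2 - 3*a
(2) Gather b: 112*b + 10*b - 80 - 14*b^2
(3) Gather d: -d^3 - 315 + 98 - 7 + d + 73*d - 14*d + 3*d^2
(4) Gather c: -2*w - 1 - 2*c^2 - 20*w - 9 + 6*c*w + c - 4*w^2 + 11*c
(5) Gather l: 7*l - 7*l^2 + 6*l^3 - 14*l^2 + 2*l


(1) = 2*a^2
(2) = -14*b^2 + 122*b - 80
(3) = -d^3 + 3*d^2 + 60*d - 224
(4) = -2*c^2 + c*(6*w + 12) - 4*w^2 - 22*w - 10
(5) = 6*l^3 - 21*l^2 + 9*l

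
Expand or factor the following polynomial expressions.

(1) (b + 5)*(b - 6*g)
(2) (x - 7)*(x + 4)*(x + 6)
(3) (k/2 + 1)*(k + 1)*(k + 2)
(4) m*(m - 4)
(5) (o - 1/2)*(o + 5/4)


(1) = b^2 - 6*b*g + 5*b - 30*g
(2) = x^3 + 3*x^2 - 46*x - 168
(3) = k^3/2 + 5*k^2/2 + 4*k + 2
(4) = m^2 - 4*m
(5) = o^2 + 3*o/4 - 5/8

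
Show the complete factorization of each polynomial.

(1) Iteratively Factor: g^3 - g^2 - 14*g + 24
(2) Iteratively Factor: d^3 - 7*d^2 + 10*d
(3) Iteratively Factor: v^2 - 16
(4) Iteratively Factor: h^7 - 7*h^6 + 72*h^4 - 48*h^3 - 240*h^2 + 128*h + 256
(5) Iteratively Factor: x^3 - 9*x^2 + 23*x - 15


(1) = (g - 3)*(g^2 + 2*g - 8) = (g - 3)*(g + 4)*(g - 2)
(2) = (d)*(d^2 - 7*d + 10) = d*(d - 2)*(d - 5)
(3) = (v + 4)*(v - 4)
(4) = (h + 2)*(h^6 - 9*h^5 + 18*h^4 + 36*h^3 - 120*h^2 + 128) = (h + 1)*(h + 2)*(h^5 - 10*h^4 + 28*h^3 + 8*h^2 - 128*h + 128) = (h + 1)*(h + 2)^2*(h^4 - 12*h^3 + 52*h^2 - 96*h + 64) = (h - 2)*(h + 1)*(h + 2)^2*(h^3 - 10*h^2 + 32*h - 32) = (h - 4)*(h - 2)*(h + 1)*(h + 2)^2*(h^2 - 6*h + 8) = (h - 4)^2*(h - 2)*(h + 1)*(h + 2)^2*(h - 2)
(5) = (x - 5)*(x^2 - 4*x + 3) = (x - 5)*(x - 3)*(x - 1)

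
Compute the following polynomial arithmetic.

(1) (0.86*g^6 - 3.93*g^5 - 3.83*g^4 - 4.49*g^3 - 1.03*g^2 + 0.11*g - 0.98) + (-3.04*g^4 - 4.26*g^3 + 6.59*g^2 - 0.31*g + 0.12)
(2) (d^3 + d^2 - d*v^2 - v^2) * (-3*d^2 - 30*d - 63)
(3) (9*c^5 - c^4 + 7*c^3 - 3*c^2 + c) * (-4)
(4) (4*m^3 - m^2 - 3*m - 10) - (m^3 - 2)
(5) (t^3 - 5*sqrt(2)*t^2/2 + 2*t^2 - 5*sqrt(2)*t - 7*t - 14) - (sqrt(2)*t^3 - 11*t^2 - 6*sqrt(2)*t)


(1) = 0.86*g^6 - 3.93*g^5 - 6.87*g^4 - 8.75*g^3 + 5.56*g^2 - 0.2*g - 0.86
(2) = -3*d^5 - 33*d^4 + 3*d^3*v^2 - 93*d^3 + 33*d^2*v^2 - 63*d^2 + 93*d*v^2 + 63*v^2
(3) = -36*c^5 + 4*c^4 - 28*c^3 + 12*c^2 - 4*c
(4) = 3*m^3 - m^2 - 3*m - 8
(5) = -sqrt(2)*t^3 + t^3 - 5*sqrt(2)*t^2/2 + 13*t^2 - 7*t + sqrt(2)*t - 14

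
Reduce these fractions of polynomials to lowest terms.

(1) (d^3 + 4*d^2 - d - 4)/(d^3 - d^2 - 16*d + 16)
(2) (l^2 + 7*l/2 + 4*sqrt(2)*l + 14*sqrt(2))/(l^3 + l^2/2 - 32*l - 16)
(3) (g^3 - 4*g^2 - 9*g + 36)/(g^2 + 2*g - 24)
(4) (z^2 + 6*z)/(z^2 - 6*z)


(1) = (d + 1)/(d - 4)
(2) = (4*l + 14)/(4*l^2 + l*(2 - 16*sqrt(2)) - 8*sqrt(2))
(3) = (g^2 - 9)/(g + 6)
(4) = (z + 6)/(z - 6)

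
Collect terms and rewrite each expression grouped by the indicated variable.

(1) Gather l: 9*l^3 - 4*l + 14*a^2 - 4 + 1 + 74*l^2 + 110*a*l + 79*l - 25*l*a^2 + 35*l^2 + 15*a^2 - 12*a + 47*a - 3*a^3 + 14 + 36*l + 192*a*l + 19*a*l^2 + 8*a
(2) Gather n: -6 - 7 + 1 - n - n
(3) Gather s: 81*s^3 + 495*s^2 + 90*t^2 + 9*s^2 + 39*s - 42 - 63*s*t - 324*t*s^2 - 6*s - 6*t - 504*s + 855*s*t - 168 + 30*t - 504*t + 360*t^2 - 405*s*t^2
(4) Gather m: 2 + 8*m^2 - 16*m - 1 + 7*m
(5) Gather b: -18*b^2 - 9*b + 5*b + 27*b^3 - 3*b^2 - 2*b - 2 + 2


(1) = -3*a^3 + 29*a^2 + 43*a + 9*l^3 + l^2*(19*a + 109) + l*(-25*a^2 + 302*a + 111) + 11
(2) = -2*n - 12
(3) = 81*s^3 + s^2*(504 - 324*t) + s*(-405*t^2 + 792*t - 471) + 450*t^2 - 480*t - 210
(4) = 8*m^2 - 9*m + 1
(5) = 27*b^3 - 21*b^2 - 6*b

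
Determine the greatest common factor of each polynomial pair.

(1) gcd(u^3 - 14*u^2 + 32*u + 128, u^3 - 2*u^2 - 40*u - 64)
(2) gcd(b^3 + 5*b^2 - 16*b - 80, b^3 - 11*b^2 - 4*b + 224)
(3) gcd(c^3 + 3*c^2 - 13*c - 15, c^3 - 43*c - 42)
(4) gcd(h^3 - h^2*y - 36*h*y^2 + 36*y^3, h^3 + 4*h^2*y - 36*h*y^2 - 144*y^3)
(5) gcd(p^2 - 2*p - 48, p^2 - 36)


(1) = u^2 - 6*u - 16
(2) = gcd((b - 4)*(b + 4)*(b + 5), (b - 8)*(b - 7)*(b + 4)) = b + 4
(3) = c + 1
(4) = -h^2 + 36*y^2
(5) = gcd((p - 8)*(p + 6), (p - 6)*(p + 6)) = p + 6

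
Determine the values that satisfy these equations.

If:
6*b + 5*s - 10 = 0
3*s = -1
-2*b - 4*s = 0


Then:
No Solution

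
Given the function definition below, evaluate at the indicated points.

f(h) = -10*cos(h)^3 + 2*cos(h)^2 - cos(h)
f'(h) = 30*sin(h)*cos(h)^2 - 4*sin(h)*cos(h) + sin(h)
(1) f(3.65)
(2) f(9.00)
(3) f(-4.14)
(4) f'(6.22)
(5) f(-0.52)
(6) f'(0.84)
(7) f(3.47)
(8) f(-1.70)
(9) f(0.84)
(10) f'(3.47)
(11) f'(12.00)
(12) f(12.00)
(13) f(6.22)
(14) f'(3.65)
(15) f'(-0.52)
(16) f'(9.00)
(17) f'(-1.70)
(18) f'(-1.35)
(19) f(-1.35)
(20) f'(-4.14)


(1) = 9.06
(2) = 10.14
(3) = 2.72
(4) = -1.70
(5) = -5.90
(6) = 8.71
(7) = 11.22
(8) = 0.18
(9) = -2.75
(10) = -10.21
(11) = -10.19
(12) = -5.43
(13) = -8.95
(14) = -13.33
(15) = -10.00
(16) = 12.18
(17) = -2.00
(18) = -1.52
(19) = -0.23
(20) = 10.06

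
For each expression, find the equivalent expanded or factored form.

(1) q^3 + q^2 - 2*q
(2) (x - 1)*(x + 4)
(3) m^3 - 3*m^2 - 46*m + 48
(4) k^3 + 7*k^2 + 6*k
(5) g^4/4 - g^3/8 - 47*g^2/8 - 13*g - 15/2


(1) = q*(q - 1)*(q + 2)
(2) = x^2 + 3*x - 4
(3) = (m - 8)*(m - 1)*(m + 6)
(4) = k*(k + 1)*(k + 6)
(5) = (g/2 + 1/2)*(g/2 + 1)*(g - 6)*(g + 5/2)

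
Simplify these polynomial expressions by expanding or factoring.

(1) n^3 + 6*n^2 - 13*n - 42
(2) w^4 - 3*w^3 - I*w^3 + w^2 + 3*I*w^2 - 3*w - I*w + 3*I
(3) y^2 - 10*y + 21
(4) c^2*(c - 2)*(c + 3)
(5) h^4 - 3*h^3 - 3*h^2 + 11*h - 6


(1) = (n - 3)*(n + 2)*(n + 7)
(2) = (w - 3)*(w - I)^2*(w + I)
(3) = (y - 7)*(y - 3)
(4) = c^4 + c^3 - 6*c^2
(5) = (h - 3)*(h - 1)^2*(h + 2)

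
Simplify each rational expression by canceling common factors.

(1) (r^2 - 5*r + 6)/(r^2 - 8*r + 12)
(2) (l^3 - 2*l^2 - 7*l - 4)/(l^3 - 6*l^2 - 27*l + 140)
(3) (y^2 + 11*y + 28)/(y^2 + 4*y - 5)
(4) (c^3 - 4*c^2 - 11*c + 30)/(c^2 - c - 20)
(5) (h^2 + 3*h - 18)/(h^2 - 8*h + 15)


(1) = (r - 3)/(r - 6)
(2) = (l^2 + 2*l + 1)/(l^2 - 2*l - 35)
(3) = (y^2 + 11*y + 28)/(y^2 + 4*y - 5)
(4) = (c^2 + c - 6)/(c + 4)
(5) = (h + 6)/(h - 5)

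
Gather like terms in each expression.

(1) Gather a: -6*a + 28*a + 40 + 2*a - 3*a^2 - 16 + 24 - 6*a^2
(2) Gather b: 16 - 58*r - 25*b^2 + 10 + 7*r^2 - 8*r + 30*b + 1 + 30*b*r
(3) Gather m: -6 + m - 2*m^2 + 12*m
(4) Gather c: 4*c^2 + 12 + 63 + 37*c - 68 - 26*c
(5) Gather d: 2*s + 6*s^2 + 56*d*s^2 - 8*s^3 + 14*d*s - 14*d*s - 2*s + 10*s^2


(1) = -9*a^2 + 24*a + 48
(2) = -25*b^2 + b*(30*r + 30) + 7*r^2 - 66*r + 27
(3) = -2*m^2 + 13*m - 6
(4) = 4*c^2 + 11*c + 7
(5) = 56*d*s^2 - 8*s^3 + 16*s^2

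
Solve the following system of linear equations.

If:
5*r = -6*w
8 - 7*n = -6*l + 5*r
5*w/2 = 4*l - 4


Then:
l = 5*w/8 + 1
n = 39*w/28 + 2
r = -6*w/5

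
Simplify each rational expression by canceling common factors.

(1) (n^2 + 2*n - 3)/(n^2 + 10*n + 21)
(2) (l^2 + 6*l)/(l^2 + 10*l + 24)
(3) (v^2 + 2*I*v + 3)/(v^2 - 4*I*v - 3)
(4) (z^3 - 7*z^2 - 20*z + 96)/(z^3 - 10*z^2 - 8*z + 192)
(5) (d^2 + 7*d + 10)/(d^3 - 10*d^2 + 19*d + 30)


(1) = (n - 1)/(n + 7)
(2) = l/(l + 4)
(3) = (v + 3*I)/(v - 3*I)
(4) = (z - 3)/(z - 6)
(5) = (d^2 + 7*d + 10)/(d^3 - 10*d^2 + 19*d + 30)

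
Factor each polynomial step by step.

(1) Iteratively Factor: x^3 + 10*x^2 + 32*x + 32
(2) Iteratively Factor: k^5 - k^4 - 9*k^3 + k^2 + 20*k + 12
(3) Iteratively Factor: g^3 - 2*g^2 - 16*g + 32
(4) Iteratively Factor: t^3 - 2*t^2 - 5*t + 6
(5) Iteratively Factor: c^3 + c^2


(1) = (x + 2)*(x^2 + 8*x + 16) = (x + 2)*(x + 4)*(x + 4)
(2) = (k + 1)*(k^4 - 2*k^3 - 7*k^2 + 8*k + 12) = (k + 1)^2*(k^3 - 3*k^2 - 4*k + 12) = (k + 1)^2*(k + 2)*(k^2 - 5*k + 6) = (k - 2)*(k + 1)^2*(k + 2)*(k - 3)
(3) = (g - 4)*(g^2 + 2*g - 8) = (g - 4)*(g + 4)*(g - 2)
(4) = (t - 1)*(t^2 - t - 6) = (t - 3)*(t - 1)*(t + 2)
(5) = (c)*(c^2 + c) = c*(c + 1)*(c)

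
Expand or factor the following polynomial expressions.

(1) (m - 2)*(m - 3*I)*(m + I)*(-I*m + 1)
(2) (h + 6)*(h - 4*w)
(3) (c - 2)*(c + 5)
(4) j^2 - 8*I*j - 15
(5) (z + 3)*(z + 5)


(1) = -I*m^4 - m^3 + 2*I*m^3 + 2*m^2 - 5*I*m^2 + 3*m + 10*I*m - 6
(2) = h^2 - 4*h*w + 6*h - 24*w
(3) = c^2 + 3*c - 10
(4) = (j - 5*I)*(j - 3*I)
(5) = z^2 + 8*z + 15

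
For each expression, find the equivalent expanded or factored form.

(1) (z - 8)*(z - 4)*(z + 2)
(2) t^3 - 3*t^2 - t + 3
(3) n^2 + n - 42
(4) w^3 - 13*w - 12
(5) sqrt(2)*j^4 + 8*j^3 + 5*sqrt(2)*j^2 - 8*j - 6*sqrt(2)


(1) = z^3 - 10*z^2 + 8*z + 64
(2) = (t - 3)*(t - 1)*(t + 1)
(3) = (n - 6)*(n + 7)
(4) = (w - 4)*(w + 1)*(w + 3)
(5) = (j - 1)*(j + sqrt(2))*(j + 3*sqrt(2))*(sqrt(2)*j + sqrt(2))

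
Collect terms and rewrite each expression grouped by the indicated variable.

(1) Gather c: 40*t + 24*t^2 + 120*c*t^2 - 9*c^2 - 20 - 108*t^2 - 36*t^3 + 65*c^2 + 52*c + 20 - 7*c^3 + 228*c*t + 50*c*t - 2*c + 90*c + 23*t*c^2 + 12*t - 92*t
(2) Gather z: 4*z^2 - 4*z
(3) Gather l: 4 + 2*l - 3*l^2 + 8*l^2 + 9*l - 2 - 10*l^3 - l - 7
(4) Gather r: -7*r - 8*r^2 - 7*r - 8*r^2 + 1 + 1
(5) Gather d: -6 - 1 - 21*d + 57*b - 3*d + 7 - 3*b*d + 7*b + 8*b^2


(1) = -7*c^3 + c^2*(23*t + 56) + c*(120*t^2 + 278*t + 140) - 36*t^3 - 84*t^2 - 40*t
(2) = 4*z^2 - 4*z
(3) = -10*l^3 + 5*l^2 + 10*l - 5
(4) = -16*r^2 - 14*r + 2
(5) = 8*b^2 + 64*b + d*(-3*b - 24)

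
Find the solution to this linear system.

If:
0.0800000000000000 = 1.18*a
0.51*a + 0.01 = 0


Then:
No Solution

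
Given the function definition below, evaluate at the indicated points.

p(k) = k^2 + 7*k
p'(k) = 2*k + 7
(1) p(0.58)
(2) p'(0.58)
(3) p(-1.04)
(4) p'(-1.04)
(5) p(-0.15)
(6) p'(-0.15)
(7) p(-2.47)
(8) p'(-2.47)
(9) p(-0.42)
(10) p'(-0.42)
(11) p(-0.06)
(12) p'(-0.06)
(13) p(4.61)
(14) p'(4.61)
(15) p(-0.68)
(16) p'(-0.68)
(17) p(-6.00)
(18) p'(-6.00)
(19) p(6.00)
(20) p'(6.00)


(1) = 4.40
(2) = 8.16
(3) = -6.20
(4) = 4.92
(5) = -1.03
(6) = 6.70
(7) = -11.19
(8) = 2.06
(9) = -2.76
(10) = 6.16
(11) = -0.42
(12) = 6.88
(13) = 53.52
(14) = 16.22
(15) = -4.30
(16) = 5.64
(17) = -6.00
(18) = -5.00
(19) = 78.00
(20) = 19.00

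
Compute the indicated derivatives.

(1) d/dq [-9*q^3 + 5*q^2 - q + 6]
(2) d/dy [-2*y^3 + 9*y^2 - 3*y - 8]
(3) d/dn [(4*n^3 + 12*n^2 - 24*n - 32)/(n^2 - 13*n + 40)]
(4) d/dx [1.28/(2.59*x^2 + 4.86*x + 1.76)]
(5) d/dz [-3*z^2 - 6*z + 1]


(1) = -27*q^2 + 10*q - 1
(2) = -6*y^2 + 18*y - 3
(3) = 4*(n^4 - 26*n^3 + 87*n^2 + 256*n - 344)/(n^4 - 26*n^3 + 249*n^2 - 1040*n + 1600)
(4) = (-6.6304*x - 6.2208)/(2.59*x^2 + 4.86*x + 1.76)^2
(5) = -6*z - 6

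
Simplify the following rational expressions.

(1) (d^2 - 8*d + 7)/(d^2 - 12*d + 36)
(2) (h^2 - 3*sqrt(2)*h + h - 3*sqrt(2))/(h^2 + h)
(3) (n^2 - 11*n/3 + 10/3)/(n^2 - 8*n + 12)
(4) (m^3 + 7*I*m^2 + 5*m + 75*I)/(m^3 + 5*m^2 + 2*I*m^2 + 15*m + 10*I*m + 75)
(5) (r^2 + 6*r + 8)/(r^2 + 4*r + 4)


(1) = (d^2 - 8*d + 7)/(d^2 - 12*d + 36)
(2) = (h - 3*sqrt(2))/h
(3) = (3*n - 5)/(3*n - 18)
(4) = (m + 5*I)/(m + 5)
(5) = (r + 4)/(r + 2)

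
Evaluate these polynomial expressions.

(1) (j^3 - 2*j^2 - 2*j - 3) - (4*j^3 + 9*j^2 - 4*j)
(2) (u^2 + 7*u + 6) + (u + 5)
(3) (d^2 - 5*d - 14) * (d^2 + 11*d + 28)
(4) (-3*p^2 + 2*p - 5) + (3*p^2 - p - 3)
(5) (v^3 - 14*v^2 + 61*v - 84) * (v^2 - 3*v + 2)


(1) = -3*j^3 - 11*j^2 + 2*j - 3
(2) = u^2 + 8*u + 11
(3) = d^4 + 6*d^3 - 41*d^2 - 294*d - 392
(4) = p - 8
(5) = v^5 - 17*v^4 + 105*v^3 - 295*v^2 + 374*v - 168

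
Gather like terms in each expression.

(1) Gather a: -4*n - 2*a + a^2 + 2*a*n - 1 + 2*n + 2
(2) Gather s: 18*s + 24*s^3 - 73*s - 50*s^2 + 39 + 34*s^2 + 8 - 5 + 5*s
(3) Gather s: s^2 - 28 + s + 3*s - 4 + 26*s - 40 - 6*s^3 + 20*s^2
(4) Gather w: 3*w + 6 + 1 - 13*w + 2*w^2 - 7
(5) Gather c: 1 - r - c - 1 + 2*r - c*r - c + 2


(1) = a^2 + a*(2*n - 2) - 2*n + 1
(2) = 24*s^3 - 16*s^2 - 50*s + 42
(3) = -6*s^3 + 21*s^2 + 30*s - 72
(4) = 2*w^2 - 10*w
(5) = c*(-r - 2) + r + 2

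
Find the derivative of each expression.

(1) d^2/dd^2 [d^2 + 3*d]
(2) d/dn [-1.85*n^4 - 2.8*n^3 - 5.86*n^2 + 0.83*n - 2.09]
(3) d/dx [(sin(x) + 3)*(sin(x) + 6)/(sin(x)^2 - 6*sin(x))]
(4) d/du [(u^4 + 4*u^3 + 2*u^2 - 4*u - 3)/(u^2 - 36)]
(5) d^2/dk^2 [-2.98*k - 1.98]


(1) = 2
(2) = -7.4*n^3 - 8.4*n^2 - 11.72*n + 0.83
(3) = 3*(-5*cos(x) - 12/tan(x) + 36*cos(x)/sin(x)^2)/(sin(x) - 6)^2
(4) = 2*(u^5 + 2*u^4 - 72*u^3 - 214*u^2 - 69*u + 72)/(u^4 - 72*u^2 + 1296)
(5) = 0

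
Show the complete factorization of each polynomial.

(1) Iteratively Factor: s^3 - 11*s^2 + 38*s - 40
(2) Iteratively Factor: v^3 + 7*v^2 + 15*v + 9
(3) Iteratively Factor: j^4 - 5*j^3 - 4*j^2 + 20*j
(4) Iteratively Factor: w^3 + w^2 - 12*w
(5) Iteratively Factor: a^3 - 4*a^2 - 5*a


(1) = (s - 5)*(s^2 - 6*s + 8) = (s - 5)*(s - 4)*(s - 2)
(2) = (v + 3)*(v^2 + 4*v + 3) = (v + 3)^2*(v + 1)
(3) = (j - 2)*(j^3 - 3*j^2 - 10*j) = (j - 2)*(j + 2)*(j^2 - 5*j) = j*(j - 2)*(j + 2)*(j - 5)
(4) = (w)*(w^2 + w - 12) = w*(w - 3)*(w + 4)
(5) = (a + 1)*(a^2 - 5*a) = (a - 5)*(a + 1)*(a)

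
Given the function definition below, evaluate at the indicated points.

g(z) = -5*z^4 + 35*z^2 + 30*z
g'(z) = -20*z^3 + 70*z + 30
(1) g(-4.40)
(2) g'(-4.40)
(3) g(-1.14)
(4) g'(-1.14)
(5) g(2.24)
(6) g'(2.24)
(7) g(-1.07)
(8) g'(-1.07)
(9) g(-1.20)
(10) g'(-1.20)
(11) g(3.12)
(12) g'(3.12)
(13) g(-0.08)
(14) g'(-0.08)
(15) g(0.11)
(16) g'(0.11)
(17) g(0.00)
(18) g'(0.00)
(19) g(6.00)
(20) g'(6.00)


(1) = -1328.45
(2) = 1425.68
(3) = 2.84
(4) = -20.17
(5) = 116.93
(6) = -37.99
(7) = 1.42
(8) = -20.40
(9) = 4.03
(10) = -19.44
(11) = -39.49
(12) = -359.03
(13) = -2.18
(14) = 24.41
(15) = 3.72
(16) = 37.67
(17) = 0.00
(18) = 30.00
(19) = -5040.00
(20) = -3870.00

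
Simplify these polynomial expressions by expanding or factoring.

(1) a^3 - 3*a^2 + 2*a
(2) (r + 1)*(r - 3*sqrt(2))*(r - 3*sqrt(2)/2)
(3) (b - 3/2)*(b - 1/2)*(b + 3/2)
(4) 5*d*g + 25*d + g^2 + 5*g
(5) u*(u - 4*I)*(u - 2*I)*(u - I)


(1) = a*(a - 2)*(a - 1)
(2) = r^3 - 9*sqrt(2)*r^2/2 + r^2 - 9*sqrt(2)*r/2 + 9*r + 9
(3) = b^3 - b^2/2 - 9*b/4 + 9/8
(4) = (5*d + g)*(g + 5)
(5) = u^4 - 7*I*u^3 - 14*u^2 + 8*I*u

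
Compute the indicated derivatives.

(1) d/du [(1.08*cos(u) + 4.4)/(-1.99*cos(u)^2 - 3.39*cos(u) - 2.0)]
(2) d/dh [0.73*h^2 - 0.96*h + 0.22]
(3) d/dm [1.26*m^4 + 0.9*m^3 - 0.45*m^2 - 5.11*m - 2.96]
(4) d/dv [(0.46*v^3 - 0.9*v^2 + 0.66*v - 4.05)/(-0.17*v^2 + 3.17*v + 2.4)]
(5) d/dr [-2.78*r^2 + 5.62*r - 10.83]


(1) = (2.1492*sin(u)^2 - 17.512*cos(u) - 14.9052)*sin(u)/(1.99*cos(u)^2 + 3.39*cos(u) + 2.0)^2
(2) = 1.46*h - 0.96
(3) = 5.04*m^3 + 2.7*m^2 - 0.9*m - 5.11
(4) = (-0.0782*v^4 + 2.9164*v^3 + 0.5712*v^2 - 5.697*v + 14.4225)/(0.0289*v^4 - 1.0778*v^3 + 9.2329*v^2 + 15.216*v + 5.76)
(5) = 5.62 - 5.56*r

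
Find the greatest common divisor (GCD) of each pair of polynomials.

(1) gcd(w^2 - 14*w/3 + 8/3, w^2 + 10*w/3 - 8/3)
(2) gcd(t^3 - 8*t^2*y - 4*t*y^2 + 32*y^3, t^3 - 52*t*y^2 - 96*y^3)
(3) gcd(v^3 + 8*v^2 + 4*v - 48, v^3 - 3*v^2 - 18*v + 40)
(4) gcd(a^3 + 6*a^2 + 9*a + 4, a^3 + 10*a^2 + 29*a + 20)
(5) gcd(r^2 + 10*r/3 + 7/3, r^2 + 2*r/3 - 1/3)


(1) = w - 2/3
(2) = gcd((t - 8*y)*(t - 2*y)*(t + 2*y), (t - 8*y)*(t + 2*y)*(t + 6*y)) = -t^2 + 6*t*y + 16*y^2
(3) = v^2 + 2*v - 8
(4) = a^2 + 5*a + 4
(5) = gcd((r + 1)*(r + 7/3), (r - 1/3)*(r + 1)) = r + 1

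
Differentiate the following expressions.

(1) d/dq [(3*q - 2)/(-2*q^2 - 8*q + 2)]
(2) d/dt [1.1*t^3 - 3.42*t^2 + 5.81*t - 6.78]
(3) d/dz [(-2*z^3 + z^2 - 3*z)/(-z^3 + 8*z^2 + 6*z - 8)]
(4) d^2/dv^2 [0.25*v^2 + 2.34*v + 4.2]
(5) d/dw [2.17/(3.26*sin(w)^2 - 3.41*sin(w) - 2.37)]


(1) = (3*q^2 - 4*q - 5)/(2*(q^4 + 8*q^3 + 14*q^2 - 8*q + 1))
(2) = 3.3*t^2 - 6.84*t + 5.81
(3) = (-15*z^4 - 30*z^3 + 78*z^2 - 16*z + 24)/(z^6 - 16*z^5 + 52*z^4 + 112*z^3 - 92*z^2 - 96*z + 64)
(4) = 0.500000000000000
(5) = (7.3997 - 14.1484*sin(w))*cos(w)/(-3.26*sin(w)^2 + 3.41*sin(w) + 2.37)^2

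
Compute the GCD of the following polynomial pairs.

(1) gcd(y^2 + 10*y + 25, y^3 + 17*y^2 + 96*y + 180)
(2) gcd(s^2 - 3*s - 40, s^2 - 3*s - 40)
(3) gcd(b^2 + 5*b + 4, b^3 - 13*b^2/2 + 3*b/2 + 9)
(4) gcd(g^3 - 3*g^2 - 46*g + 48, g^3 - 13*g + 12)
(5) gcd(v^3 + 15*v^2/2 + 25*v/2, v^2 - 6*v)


(1) = y + 5
(2) = gcd((s - 8)*(s + 5), (s - 8)*(s + 5)) = s^2 - 3*s - 40
(3) = gcd((b + 1)*(b + 4), (b - 6)*(b - 3/2)*(b + 1)) = b + 1
(4) = gcd((g - 8)*(g - 1)*(g + 6), (g - 3)*(g - 1)*(g + 4)) = g - 1
(5) = gcd(v*(v + 5/2)*(v + 5), v*(v - 6)) = v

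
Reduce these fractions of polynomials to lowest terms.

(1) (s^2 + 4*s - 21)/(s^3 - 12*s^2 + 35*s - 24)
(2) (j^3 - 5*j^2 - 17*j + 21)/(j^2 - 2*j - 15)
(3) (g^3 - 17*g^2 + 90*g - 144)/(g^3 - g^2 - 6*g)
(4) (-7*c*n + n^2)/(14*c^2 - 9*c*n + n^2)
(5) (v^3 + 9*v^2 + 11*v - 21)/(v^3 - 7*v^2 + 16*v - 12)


(1) = (s + 7)/(s^2 - 9*s + 8)
(2) = (j^2 - 8*j + 7)/(j - 5)
(3) = (g^2 - 14*g + 48)/(g^2 + 2*g)
(4) = -n/(2*c - n)
(5) = (v^3 + 9*v^2 + 11*v - 21)/(v^3 - 7*v^2 + 16*v - 12)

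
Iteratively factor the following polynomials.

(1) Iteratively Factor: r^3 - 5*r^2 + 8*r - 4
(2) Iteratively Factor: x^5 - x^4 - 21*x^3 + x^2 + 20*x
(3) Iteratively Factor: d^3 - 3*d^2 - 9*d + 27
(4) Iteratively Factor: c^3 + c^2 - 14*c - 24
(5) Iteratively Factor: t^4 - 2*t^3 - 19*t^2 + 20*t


(1) = (r - 2)*(r^2 - 3*r + 2) = (r - 2)^2*(r - 1)
(2) = (x)*(x^4 - x^3 - 21*x^2 + x + 20) = x*(x + 1)*(x^3 - 2*x^2 - 19*x + 20) = x*(x - 1)*(x + 1)*(x^2 - x - 20) = x*(x - 1)*(x + 1)*(x + 4)*(x - 5)
(3) = (d - 3)*(d^2 - 9) = (d - 3)*(d + 3)*(d - 3)
(4) = (c - 4)*(c^2 + 5*c + 6) = (c - 4)*(c + 3)*(c + 2)
(5) = (t)*(t^3 - 2*t^2 - 19*t + 20) = t*(t + 4)*(t^2 - 6*t + 5) = t*(t - 1)*(t + 4)*(t - 5)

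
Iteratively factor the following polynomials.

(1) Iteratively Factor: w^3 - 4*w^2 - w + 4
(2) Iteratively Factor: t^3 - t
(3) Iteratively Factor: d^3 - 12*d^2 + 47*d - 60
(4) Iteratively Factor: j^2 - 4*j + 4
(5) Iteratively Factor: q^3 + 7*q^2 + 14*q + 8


(1) = (w - 4)*(w^2 - 1) = (w - 4)*(w + 1)*(w - 1)
(2) = (t)*(t^2 - 1) = t*(t - 1)*(t + 1)
(3) = (d - 4)*(d^2 - 8*d + 15) = (d - 5)*(d - 4)*(d - 3)
(4) = (j - 2)*(j - 2)
(5) = (q + 1)*(q^2 + 6*q + 8) = (q + 1)*(q + 2)*(q + 4)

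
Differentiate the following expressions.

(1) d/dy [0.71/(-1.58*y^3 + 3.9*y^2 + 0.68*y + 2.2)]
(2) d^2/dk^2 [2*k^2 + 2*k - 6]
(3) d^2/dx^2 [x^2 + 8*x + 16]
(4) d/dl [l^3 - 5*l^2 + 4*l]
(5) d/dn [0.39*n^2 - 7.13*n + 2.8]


(1) = (3.3654*y^2 - 5.538*y - 0.4828)/(-1.58*y^3 + 3.9*y^2 + 0.68*y + 2.2)^2
(2) = 4
(3) = 2
(4) = 3*l^2 - 10*l + 4
(5) = 0.78*n - 7.13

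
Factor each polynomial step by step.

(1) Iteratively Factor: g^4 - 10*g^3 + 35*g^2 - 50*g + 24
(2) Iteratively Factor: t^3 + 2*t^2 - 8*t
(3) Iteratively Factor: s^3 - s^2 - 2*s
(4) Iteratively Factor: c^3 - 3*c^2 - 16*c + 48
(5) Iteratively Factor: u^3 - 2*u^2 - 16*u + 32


(1) = (g - 4)*(g^3 - 6*g^2 + 11*g - 6) = (g - 4)*(g - 3)*(g^2 - 3*g + 2) = (g - 4)*(g - 3)*(g - 2)*(g - 1)
(2) = (t + 4)*(t^2 - 2*t) = t*(t + 4)*(t - 2)
(3) = (s)*(s^2 - s - 2) = s*(s - 2)*(s + 1)
(4) = (c + 4)*(c^2 - 7*c + 12) = (c - 4)*(c + 4)*(c - 3)
(5) = (u + 4)*(u^2 - 6*u + 8) = (u - 2)*(u + 4)*(u - 4)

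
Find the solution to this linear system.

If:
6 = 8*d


Then:
d = 3/4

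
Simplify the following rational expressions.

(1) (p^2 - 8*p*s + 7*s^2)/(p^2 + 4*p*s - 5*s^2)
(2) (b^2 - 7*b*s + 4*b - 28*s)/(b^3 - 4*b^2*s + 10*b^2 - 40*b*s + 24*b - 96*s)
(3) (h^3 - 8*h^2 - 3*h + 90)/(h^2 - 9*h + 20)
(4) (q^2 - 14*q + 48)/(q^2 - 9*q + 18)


(1) = (p - 7*s)/(p + 5*s)
(2) = (-b + 7*s)/(-b^2 + 4*b*s - 6*b + 24*s)
(3) = (h^2 - 3*h - 18)/(h - 4)
(4) = (q - 8)/(q - 3)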